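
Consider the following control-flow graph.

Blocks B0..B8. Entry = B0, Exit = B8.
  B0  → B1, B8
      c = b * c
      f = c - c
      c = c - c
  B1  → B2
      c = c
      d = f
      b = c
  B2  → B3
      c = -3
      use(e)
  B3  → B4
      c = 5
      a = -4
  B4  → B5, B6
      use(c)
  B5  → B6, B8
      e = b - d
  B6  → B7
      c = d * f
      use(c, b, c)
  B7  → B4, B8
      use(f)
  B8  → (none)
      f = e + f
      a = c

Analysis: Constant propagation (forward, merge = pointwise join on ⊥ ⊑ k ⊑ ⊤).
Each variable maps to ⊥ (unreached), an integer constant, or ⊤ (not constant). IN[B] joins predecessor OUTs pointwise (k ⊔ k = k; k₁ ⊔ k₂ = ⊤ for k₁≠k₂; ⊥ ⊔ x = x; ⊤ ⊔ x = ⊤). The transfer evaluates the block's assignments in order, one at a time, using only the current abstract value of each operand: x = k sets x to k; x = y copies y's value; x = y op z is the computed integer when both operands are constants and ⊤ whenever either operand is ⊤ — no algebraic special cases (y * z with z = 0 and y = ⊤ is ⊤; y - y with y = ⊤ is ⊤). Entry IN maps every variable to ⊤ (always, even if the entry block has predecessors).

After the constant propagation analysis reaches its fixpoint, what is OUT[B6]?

Per-block solution:
  B0: | IN=(all ⊤) | OUT=(all ⊤)
  B1: | IN=(all ⊤) | OUT=(all ⊤)
  B2: | IN=(all ⊤) | OUT={c:-3; rest ⊤}
  B3: | IN={c:-3; rest ⊤} | OUT={a:-4, c:5; rest ⊤}
  B4: | IN={a:-4; rest ⊤} | OUT={a:-4; rest ⊤}
  B5: | IN={a:-4; rest ⊤} | OUT={a:-4; rest ⊤}
  B6: | IN={a:-4; rest ⊤} | OUT={a:-4; rest ⊤}
  B7: | IN={a:-4; rest ⊤} | OUT={a:-4; rest ⊤}
  B8: | IN=(all ⊤) | OUT=(all ⊤)

Merge at B6: IN[B6] = OUT[B4] ⊔ OUT[B5] = {a: -4, b: ⊤, c: ⊤, d: ⊤, e: ⊤, f: ⊤}
Applying B6's transfer function to that IN value gives OUT[B6] (row B6 above).

Answer: {a: -4, b: ⊤, c: ⊤, d: ⊤, e: ⊤, f: ⊤}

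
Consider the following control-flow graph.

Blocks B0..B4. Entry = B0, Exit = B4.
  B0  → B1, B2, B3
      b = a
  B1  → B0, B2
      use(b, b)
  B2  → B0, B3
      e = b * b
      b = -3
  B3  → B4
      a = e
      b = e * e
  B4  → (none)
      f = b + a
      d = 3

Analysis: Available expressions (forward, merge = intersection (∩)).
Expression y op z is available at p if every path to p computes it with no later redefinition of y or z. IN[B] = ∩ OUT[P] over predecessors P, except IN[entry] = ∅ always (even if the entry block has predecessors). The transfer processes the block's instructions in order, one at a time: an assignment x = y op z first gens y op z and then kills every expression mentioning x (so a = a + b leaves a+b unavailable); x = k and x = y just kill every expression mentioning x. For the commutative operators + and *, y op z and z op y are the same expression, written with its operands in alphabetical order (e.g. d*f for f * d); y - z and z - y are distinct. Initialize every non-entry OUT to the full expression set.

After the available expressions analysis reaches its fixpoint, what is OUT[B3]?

Answer: {e*e}

Derivation:
Per-block solution:
  B0: | IN={} | OUT={}
  B1: | IN={} | OUT={}
  B2: | IN={} | OUT={}
  B3: | IN={} | OUT={e*e}
  B4: | IN={e*e} | OUT={a+b, e*e}

Merge at B3: IN[B3] = OUT[B0] ∩ OUT[B2] = {}
Applying B3's transfer function to that IN value gives OUT[B3] (row B3 above).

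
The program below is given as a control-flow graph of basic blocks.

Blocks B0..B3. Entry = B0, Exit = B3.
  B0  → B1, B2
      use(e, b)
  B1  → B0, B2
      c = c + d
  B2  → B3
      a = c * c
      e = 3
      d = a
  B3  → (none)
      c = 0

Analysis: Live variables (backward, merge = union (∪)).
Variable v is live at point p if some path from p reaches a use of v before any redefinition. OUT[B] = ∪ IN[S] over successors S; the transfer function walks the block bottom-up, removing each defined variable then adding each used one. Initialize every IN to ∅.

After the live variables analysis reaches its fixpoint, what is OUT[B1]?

Answer: {b, c, d, e}

Trace:
Fixpoint table:
  B0:   IN={b, c, d, e}   OUT={b, c, d, e}
  B1:   IN={b, c, d, e}   OUT={b, c, d, e}
  B2:   IN={c}   OUT={}
  B3:   IN={}   OUT={}

Merge at B1: OUT[B1] = IN[B0] ⊔ IN[B2] = {b, c, d, e}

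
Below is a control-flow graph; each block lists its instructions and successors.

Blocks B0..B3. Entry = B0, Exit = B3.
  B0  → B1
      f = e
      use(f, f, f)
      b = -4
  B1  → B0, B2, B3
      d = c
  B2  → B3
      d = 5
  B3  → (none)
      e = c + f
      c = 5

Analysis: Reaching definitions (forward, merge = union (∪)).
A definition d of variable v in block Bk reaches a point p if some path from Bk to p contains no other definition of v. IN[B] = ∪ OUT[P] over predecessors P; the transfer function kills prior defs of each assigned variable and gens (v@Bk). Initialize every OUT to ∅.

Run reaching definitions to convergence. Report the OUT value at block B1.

Per-block solution:
  B0: | IN={b@B0, d@B1, f@B0} | OUT={b@B0, d@B1, f@B0}
  B1: | IN={b@B0, d@B1, f@B0} | OUT={b@B0, d@B1, f@B0}
  B2: | IN={b@B0, d@B1, f@B0} | OUT={b@B0, d@B2, f@B0}
  B3: | IN={b@B0, d@B1, d@B2, f@B0} | OUT={b@B0, c@B3, d@B1, d@B2, e@B3, f@B0}

Merge at B1: IN[B1] = OUT[B0] = {b@B0, d@B1, f@B0}
Applying B1's transfer function to that IN value gives OUT[B1] (row B1 above).

Answer: {b@B0, d@B1, f@B0}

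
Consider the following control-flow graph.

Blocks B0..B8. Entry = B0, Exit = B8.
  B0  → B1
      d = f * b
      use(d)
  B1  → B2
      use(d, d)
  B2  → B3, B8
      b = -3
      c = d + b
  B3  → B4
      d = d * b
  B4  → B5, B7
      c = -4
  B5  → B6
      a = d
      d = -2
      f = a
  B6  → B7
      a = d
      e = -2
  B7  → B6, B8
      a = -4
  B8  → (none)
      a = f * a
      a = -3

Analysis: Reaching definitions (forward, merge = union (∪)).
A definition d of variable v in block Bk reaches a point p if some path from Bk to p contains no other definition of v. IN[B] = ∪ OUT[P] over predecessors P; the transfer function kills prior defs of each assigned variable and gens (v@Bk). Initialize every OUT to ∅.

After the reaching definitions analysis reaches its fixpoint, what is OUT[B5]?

Per-block solution:
  B0:   IN={}   OUT={d@B0}
  B1:   IN={d@B0}   OUT={d@B0}
  B2:   IN={d@B0}   OUT={b@B2, c@B2, d@B0}
  B3:   IN={b@B2, c@B2, d@B0}   OUT={b@B2, c@B2, d@B3}
  B4:   IN={b@B2, c@B2, d@B3}   OUT={b@B2, c@B4, d@B3}
  B5:   IN={b@B2, c@B4, d@B3}   OUT={a@B5, b@B2, c@B4, d@B5, f@B5}
  B6:   IN={a@B5, a@B7, b@B2, c@B4, d@B3, d@B5, e@B6, f@B5}   OUT={a@B6, b@B2, c@B4, d@B3, d@B5, e@B6, f@B5}
  B7:   IN={a@B6, b@B2, c@B4, d@B3, d@B5, e@B6, f@B5}   OUT={a@B7, b@B2, c@B4, d@B3, d@B5, e@B6, f@B5}
  B8:   IN={a@B7, b@B2, c@B2, c@B4, d@B0, d@B3, d@B5, e@B6, f@B5}   OUT={a@B8, b@B2, c@B2, c@B4, d@B0, d@B3, d@B5, e@B6, f@B5}

Merge at B5: IN[B5] = OUT[B4] = {b@B2, c@B4, d@B3}
Applying B5's transfer function to that IN value gives OUT[B5] (row B5 above).

Answer: {a@B5, b@B2, c@B4, d@B5, f@B5}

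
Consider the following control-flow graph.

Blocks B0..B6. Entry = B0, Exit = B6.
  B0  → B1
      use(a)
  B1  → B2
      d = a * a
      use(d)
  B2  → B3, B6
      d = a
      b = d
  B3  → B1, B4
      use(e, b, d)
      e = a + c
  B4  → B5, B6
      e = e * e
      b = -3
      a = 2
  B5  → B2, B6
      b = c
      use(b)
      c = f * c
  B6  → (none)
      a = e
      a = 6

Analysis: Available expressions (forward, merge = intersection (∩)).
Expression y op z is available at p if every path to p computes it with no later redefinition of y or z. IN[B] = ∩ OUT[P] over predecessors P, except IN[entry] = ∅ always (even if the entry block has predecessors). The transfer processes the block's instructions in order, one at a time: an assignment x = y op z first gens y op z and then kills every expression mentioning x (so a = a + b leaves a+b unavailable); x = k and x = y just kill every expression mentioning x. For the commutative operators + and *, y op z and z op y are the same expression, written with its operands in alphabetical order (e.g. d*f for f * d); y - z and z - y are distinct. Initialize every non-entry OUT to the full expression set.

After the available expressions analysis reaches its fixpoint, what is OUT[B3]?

Per-block solution:
  B0: | IN={} | OUT={}
  B1: | IN={} | OUT={a*a}
  B2: | IN={} | OUT={}
  B3: | IN={} | OUT={a+c}
  B4: | IN={a+c} | OUT={}
  B5: | IN={} | OUT={}
  B6: | IN={} | OUT={}

Merge at B3: IN[B3] = OUT[B2] = {}
Applying B3's transfer function to that IN value gives OUT[B3] (row B3 above).

Answer: {a+c}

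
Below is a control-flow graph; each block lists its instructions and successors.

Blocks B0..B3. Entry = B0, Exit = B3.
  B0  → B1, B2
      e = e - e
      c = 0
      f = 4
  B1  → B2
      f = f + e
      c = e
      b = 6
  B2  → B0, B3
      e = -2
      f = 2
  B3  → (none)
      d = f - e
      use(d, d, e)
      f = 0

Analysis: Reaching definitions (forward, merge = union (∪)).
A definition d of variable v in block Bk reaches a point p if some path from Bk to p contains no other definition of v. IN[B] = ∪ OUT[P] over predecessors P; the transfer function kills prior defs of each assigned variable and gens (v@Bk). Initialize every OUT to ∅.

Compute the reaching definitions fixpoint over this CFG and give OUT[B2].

Answer: {b@B1, c@B0, c@B1, e@B2, f@B2}

Working:
Converged values:
  B0:   IN={b@B1, c@B0, c@B1, e@B2, f@B2}   OUT={b@B1, c@B0, e@B0, f@B0}
  B1:   IN={b@B1, c@B0, e@B0, f@B0}   OUT={b@B1, c@B1, e@B0, f@B1}
  B2:   IN={b@B1, c@B0, c@B1, e@B0, f@B0, f@B1}   OUT={b@B1, c@B0, c@B1, e@B2, f@B2}
  B3:   IN={b@B1, c@B0, c@B1, e@B2, f@B2}   OUT={b@B1, c@B0, c@B1, d@B3, e@B2, f@B3}

Merge at B2: IN[B2] = OUT[B0] ⊔ OUT[B1] = {b@B1, c@B0, c@B1, e@B0, f@B0, f@B1}
Applying B2's transfer function to that IN value gives OUT[B2] (row B2 above).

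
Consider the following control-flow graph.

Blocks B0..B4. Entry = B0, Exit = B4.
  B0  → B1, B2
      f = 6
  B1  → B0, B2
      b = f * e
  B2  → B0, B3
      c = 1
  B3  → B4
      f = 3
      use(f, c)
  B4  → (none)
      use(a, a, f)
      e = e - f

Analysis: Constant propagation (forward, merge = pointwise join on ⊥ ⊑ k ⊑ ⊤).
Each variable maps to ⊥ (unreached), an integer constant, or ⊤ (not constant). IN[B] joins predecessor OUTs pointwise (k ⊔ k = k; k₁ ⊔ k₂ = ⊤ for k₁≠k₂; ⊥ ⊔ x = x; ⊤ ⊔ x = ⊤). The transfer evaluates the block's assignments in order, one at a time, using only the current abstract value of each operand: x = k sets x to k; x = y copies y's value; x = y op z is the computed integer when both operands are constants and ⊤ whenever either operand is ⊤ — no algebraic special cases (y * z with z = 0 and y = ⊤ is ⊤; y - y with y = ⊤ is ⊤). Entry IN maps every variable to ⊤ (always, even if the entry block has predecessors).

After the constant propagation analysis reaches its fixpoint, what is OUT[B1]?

Answer: {a: ⊤, b: ⊤, c: ⊤, d: ⊤, e: ⊤, f: 6}

Working:
Converged values:
  B0: | IN=(all ⊤) | OUT={f:6; rest ⊤}
  B1: | IN={f:6; rest ⊤} | OUT={f:6; rest ⊤}
  B2: | IN={f:6; rest ⊤} | OUT={c:1, f:6; rest ⊤}
  B3: | IN={c:1, f:6; rest ⊤} | OUT={c:1, f:3; rest ⊤}
  B4: | IN={c:1, f:3; rest ⊤} | OUT={c:1, f:3; rest ⊤}

Merge at B1: IN[B1] = OUT[B0] = {a: ⊤, b: ⊤, c: ⊤, d: ⊤, e: ⊤, f: 6}
Applying B1's transfer function to that IN value gives OUT[B1] (row B1 above).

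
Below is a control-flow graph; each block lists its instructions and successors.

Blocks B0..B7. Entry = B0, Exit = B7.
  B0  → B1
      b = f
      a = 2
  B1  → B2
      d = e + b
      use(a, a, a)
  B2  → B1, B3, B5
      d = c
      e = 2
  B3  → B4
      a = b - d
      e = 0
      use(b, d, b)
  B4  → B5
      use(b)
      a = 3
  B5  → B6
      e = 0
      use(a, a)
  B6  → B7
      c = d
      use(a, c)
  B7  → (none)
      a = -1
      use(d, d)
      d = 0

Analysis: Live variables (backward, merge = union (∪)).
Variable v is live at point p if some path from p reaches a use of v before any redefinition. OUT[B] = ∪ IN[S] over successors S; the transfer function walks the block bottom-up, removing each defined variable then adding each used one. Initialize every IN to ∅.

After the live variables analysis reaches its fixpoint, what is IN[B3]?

Answer: {b, d}

Derivation:
Converged values:
  B0:  IN={c, e, f}  OUT={a, b, c, e}
  B1:  IN={a, b, c, e}  OUT={a, b, c}
  B2:  IN={a, b, c}  OUT={a, b, c, d, e}
  B3:  IN={b, d}  OUT={b, d}
  B4:  IN={b, d}  OUT={a, d}
  B5:  IN={a, d}  OUT={a, d}
  B6:  IN={a, d}  OUT={d}
  B7:  IN={d}  OUT={}

Merge at B3: OUT[B3] = IN[B4] = {b, d}
Applying B3's transfer function to that OUT value gives IN[B3] (row B3 above).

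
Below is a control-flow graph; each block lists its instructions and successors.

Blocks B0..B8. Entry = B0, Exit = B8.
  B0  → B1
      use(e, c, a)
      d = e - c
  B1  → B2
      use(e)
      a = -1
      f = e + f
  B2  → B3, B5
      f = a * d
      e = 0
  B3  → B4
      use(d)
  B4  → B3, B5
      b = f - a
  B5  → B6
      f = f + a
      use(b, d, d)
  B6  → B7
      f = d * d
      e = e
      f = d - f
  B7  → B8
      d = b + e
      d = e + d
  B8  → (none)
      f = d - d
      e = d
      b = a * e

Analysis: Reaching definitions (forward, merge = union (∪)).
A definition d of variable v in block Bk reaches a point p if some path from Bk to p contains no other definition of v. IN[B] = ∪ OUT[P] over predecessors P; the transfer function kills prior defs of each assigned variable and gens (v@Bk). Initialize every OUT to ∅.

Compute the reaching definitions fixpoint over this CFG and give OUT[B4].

Answer: {a@B1, b@B4, d@B0, e@B2, f@B2}

Derivation:
Per-block solution:
  B0:   IN={}   OUT={d@B0}
  B1:   IN={d@B0}   OUT={a@B1, d@B0, f@B1}
  B2:   IN={a@B1, d@B0, f@B1}   OUT={a@B1, d@B0, e@B2, f@B2}
  B3:   IN={a@B1, b@B4, d@B0, e@B2, f@B2}   OUT={a@B1, b@B4, d@B0, e@B2, f@B2}
  B4:   IN={a@B1, b@B4, d@B0, e@B2, f@B2}   OUT={a@B1, b@B4, d@B0, e@B2, f@B2}
  B5:   IN={a@B1, b@B4, d@B0, e@B2, f@B2}   OUT={a@B1, b@B4, d@B0, e@B2, f@B5}
  B6:   IN={a@B1, b@B4, d@B0, e@B2, f@B5}   OUT={a@B1, b@B4, d@B0, e@B6, f@B6}
  B7:   IN={a@B1, b@B4, d@B0, e@B6, f@B6}   OUT={a@B1, b@B4, d@B7, e@B6, f@B6}
  B8:   IN={a@B1, b@B4, d@B7, e@B6, f@B6}   OUT={a@B1, b@B8, d@B7, e@B8, f@B8}

Merge at B4: IN[B4] = OUT[B3] = {a@B1, b@B4, d@B0, e@B2, f@B2}
Applying B4's transfer function to that IN value gives OUT[B4] (row B4 above).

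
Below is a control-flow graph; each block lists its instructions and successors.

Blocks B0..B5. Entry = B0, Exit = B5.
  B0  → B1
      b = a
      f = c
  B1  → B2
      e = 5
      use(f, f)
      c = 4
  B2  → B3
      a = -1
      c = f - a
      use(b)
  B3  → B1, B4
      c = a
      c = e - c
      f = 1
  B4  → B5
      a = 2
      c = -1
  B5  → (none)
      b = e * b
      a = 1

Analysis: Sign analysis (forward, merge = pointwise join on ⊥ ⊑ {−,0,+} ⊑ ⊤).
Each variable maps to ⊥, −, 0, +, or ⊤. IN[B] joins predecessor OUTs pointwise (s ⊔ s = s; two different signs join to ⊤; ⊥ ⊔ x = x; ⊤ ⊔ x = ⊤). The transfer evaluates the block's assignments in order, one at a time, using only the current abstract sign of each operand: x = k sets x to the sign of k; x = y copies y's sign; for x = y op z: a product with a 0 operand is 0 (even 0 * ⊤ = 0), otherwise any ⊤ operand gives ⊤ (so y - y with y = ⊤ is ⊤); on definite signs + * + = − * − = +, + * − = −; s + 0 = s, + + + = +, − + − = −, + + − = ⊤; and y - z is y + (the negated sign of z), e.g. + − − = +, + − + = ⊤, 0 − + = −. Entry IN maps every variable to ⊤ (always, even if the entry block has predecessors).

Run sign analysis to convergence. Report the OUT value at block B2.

Answer: {a: -, b: ⊤, c: ⊤, d: ⊤, e: +, f: ⊤}

Derivation:
Per-block solution:
  B0:  IN=(all ⊤)  OUT=(all ⊤)
  B1:  IN=(all ⊤)  OUT={c:+, e:+; rest ⊤}
  B2:  IN={c:+, e:+; rest ⊤}  OUT={a:-, e:+; rest ⊤}
  B3:  IN={a:-, e:+; rest ⊤}  OUT={a:-, c:+, e:+, f:+; rest ⊤}
  B4:  IN={a:-, c:+, e:+, f:+; rest ⊤}  OUT={a:+, c:-, e:+, f:+; rest ⊤}
  B5:  IN={a:+, c:-, e:+, f:+; rest ⊤}  OUT={a:+, c:-, e:+, f:+; rest ⊤}

Merge at B2: IN[B2] = OUT[B1] = {a: ⊤, b: ⊤, c: +, d: ⊤, e: +, f: ⊤}
Applying B2's transfer function to that IN value gives OUT[B2] (row B2 above).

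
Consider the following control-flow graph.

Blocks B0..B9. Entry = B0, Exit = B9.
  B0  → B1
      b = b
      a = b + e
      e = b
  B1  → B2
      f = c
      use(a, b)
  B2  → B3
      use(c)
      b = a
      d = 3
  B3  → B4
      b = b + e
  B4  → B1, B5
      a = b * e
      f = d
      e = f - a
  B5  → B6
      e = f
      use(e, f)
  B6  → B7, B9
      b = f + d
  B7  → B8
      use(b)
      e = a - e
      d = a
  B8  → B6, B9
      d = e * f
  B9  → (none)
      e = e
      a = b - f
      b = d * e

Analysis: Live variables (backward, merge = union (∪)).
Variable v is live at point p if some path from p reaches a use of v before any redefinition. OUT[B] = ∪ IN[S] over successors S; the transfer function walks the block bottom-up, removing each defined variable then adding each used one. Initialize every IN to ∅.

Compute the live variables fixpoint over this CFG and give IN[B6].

Per-block solution:
  B0: | IN={b, c, e} | OUT={a, b, c, e}
  B1: | IN={a, b, c, e} | OUT={a, c, e}
  B2: | IN={a, c, e} | OUT={b, c, d, e}
  B3: | IN={b, c, d, e} | OUT={b, c, d, e}
  B4: | IN={b, c, d, e} | OUT={a, b, c, d, e, f}
  B5: | IN={a, d, f} | OUT={a, d, e, f}
  B6: | IN={a, d, e, f} | OUT={a, b, d, e, f}
  B7: | IN={a, b, e, f} | OUT={a, b, e, f}
  B8: | IN={a, b, e, f} | OUT={a, b, d, e, f}
  B9: | IN={b, d, e, f} | OUT={}

Merge at B6: OUT[B6] = IN[B7] ⊔ IN[B9] = {a, b, d, e, f}
Applying B6's transfer function to that OUT value gives IN[B6] (row B6 above).

Answer: {a, d, e, f}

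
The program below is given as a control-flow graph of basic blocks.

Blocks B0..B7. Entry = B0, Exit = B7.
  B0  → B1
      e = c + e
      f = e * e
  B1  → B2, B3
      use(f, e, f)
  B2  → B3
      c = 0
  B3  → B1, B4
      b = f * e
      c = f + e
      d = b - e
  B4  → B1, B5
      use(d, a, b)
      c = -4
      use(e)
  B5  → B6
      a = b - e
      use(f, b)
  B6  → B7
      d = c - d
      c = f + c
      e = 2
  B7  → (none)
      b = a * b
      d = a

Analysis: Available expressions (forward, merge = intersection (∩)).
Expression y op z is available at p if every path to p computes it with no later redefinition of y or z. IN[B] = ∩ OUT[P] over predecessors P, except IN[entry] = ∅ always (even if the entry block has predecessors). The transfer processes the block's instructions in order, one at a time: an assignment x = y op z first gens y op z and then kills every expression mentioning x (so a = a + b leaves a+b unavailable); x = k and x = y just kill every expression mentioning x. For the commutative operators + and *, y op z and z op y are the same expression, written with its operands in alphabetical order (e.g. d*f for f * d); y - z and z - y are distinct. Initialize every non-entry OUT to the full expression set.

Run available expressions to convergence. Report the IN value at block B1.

Answer: {e*e}

Working:
Converged values:
  B0:   IN={}   OUT={e*e}
  B1:   IN={e*e}   OUT={e*e}
  B2:   IN={e*e}   OUT={e*e}
  B3:   IN={e*e}   OUT={b-e, e*e, e*f, e+f}
  B4:   IN={b-e, e*e, e*f, e+f}   OUT={b-e, e*e, e*f, e+f}
  B5:   IN={b-e, e*e, e*f, e+f}   OUT={b-e, e*e, e*f, e+f}
  B6:   IN={b-e, e*e, e*f, e+f}   OUT={}
  B7:   IN={}   OUT={}

Merge at B1: IN[B1] = OUT[B0] ∩ OUT[B3] ∩ OUT[B4] = {e*e}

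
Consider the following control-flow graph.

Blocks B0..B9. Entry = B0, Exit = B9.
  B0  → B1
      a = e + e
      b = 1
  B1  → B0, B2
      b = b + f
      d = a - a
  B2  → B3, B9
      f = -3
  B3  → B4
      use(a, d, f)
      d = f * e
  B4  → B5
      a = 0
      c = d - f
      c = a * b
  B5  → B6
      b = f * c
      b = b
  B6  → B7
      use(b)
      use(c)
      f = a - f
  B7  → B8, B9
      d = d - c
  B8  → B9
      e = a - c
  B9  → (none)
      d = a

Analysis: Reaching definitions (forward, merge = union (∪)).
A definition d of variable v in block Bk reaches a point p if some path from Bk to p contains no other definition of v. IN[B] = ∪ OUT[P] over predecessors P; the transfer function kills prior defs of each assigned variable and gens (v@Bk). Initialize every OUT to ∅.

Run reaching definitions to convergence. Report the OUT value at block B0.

Answer: {a@B0, b@B0, d@B1}

Derivation:
Fixpoint table:
  B0:  IN={a@B0, b@B1, d@B1}  OUT={a@B0, b@B0, d@B1}
  B1:  IN={a@B0, b@B0, d@B1}  OUT={a@B0, b@B1, d@B1}
  B2:  IN={a@B0, b@B1, d@B1}  OUT={a@B0, b@B1, d@B1, f@B2}
  B3:  IN={a@B0, b@B1, d@B1, f@B2}  OUT={a@B0, b@B1, d@B3, f@B2}
  B4:  IN={a@B0, b@B1, d@B3, f@B2}  OUT={a@B4, b@B1, c@B4, d@B3, f@B2}
  B5:  IN={a@B4, b@B1, c@B4, d@B3, f@B2}  OUT={a@B4, b@B5, c@B4, d@B3, f@B2}
  B6:  IN={a@B4, b@B5, c@B4, d@B3, f@B2}  OUT={a@B4, b@B5, c@B4, d@B3, f@B6}
  B7:  IN={a@B4, b@B5, c@B4, d@B3, f@B6}  OUT={a@B4, b@B5, c@B4, d@B7, f@B6}
  B8:  IN={a@B4, b@B5, c@B4, d@B7, f@B6}  OUT={a@B4, b@B5, c@B4, d@B7, e@B8, f@B6}
  B9:  IN={a@B0, a@B4, b@B1, b@B5, c@B4, d@B1, d@B7, e@B8, f@B2, f@B6}  OUT={a@B0, a@B4, b@B1, b@B5, c@B4, d@B9, e@B8, f@B2, f@B6}

Merge at B0 (entry node, so the boundary value {} is joined with the incoming edge(s)): IN[B0] = {} ⊔ OUT[B1] = {a@B0, b@B1, d@B1}
Applying B0's transfer function to that IN value gives OUT[B0] (row B0 above).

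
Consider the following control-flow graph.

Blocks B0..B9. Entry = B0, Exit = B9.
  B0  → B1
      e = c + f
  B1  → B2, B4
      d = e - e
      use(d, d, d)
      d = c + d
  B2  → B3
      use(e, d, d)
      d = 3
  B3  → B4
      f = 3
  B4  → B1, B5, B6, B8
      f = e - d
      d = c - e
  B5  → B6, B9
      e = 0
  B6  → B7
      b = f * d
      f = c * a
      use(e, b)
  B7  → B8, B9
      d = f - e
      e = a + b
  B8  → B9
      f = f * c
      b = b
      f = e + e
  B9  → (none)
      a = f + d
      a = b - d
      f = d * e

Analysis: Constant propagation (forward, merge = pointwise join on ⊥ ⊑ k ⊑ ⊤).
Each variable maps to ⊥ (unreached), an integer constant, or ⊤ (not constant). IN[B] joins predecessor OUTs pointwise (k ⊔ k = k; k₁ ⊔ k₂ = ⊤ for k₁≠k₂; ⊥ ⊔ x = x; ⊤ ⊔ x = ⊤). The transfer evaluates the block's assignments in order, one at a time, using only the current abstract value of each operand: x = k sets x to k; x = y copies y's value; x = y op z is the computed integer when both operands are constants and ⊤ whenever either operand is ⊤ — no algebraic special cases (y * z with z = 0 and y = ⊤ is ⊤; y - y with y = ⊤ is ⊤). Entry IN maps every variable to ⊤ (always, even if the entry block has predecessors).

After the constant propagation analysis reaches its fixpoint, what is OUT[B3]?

Converged values:
  B0: | IN=(all ⊤) | OUT=(all ⊤)
  B1: | IN=(all ⊤) | OUT=(all ⊤)
  B2: | IN=(all ⊤) | OUT={d:3; rest ⊤}
  B3: | IN={d:3; rest ⊤} | OUT={d:3, f:3; rest ⊤}
  B4: | IN=(all ⊤) | OUT=(all ⊤)
  B5: | IN=(all ⊤) | OUT={e:0; rest ⊤}
  B6: | IN=(all ⊤) | OUT=(all ⊤)
  B7: | IN=(all ⊤) | OUT=(all ⊤)
  B8: | IN=(all ⊤) | OUT=(all ⊤)
  B9: | IN=(all ⊤) | OUT=(all ⊤)

Merge at B3: IN[B3] = OUT[B2] = {a: ⊤, b: ⊤, c: ⊤, d: 3, e: ⊤, f: ⊤}
Applying B3's transfer function to that IN value gives OUT[B3] (row B3 above).

Answer: {a: ⊤, b: ⊤, c: ⊤, d: 3, e: ⊤, f: 3}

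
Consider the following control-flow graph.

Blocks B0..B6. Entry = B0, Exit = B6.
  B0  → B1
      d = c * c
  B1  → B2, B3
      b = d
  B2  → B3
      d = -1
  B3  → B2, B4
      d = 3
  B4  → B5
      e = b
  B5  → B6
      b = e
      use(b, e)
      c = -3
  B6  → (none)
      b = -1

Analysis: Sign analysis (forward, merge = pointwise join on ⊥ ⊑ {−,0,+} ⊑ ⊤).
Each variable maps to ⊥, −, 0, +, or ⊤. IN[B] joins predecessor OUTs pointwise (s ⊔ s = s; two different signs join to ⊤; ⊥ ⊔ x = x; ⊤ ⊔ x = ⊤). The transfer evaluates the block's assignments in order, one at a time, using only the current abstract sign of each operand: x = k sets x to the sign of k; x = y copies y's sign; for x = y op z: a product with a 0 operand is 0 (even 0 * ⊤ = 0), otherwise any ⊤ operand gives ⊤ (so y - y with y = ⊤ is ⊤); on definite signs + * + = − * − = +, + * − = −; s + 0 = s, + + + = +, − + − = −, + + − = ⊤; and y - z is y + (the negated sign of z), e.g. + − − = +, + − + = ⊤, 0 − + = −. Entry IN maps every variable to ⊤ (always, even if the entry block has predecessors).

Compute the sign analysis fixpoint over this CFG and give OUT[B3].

Fixpoint table:
  B0: | IN=(all ⊤) | OUT=(all ⊤)
  B1: | IN=(all ⊤) | OUT=(all ⊤)
  B2: | IN=(all ⊤) | OUT={d:-; rest ⊤}
  B3: | IN=(all ⊤) | OUT={d:+; rest ⊤}
  B4: | IN={d:+; rest ⊤} | OUT={d:+; rest ⊤}
  B5: | IN={d:+; rest ⊤} | OUT={c:-, d:+; rest ⊤}
  B6: | IN={c:-, d:+; rest ⊤} | OUT={b:-, c:-, d:+; rest ⊤}

Merge at B3: IN[B3] = OUT[B1] ⊔ OUT[B2] = {a: ⊤, b: ⊤, c: ⊤, d: ⊤, e: ⊤, f: ⊤}
Applying B3's transfer function to that IN value gives OUT[B3] (row B3 above).

Answer: {a: ⊤, b: ⊤, c: ⊤, d: +, e: ⊤, f: ⊤}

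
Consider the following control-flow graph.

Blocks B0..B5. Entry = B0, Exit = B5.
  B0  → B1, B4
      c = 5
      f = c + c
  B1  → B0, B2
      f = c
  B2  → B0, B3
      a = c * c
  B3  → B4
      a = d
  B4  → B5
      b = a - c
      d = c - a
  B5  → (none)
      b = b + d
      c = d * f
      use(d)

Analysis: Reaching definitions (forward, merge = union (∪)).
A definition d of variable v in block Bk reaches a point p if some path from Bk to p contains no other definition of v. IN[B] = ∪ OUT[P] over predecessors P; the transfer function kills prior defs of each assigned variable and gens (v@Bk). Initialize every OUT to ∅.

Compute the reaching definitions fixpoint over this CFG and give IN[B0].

Per-block solution:
  B0: | IN={a@B2, c@B0, f@B1} | OUT={a@B2, c@B0, f@B0}
  B1: | IN={a@B2, c@B0, f@B0} | OUT={a@B2, c@B0, f@B1}
  B2: | IN={a@B2, c@B0, f@B1} | OUT={a@B2, c@B0, f@B1}
  B3: | IN={a@B2, c@B0, f@B1} | OUT={a@B3, c@B0, f@B1}
  B4: | IN={a@B2, a@B3, c@B0, f@B0, f@B1} | OUT={a@B2, a@B3, b@B4, c@B0, d@B4, f@B0, f@B1}
  B5: | IN={a@B2, a@B3, b@B4, c@B0, d@B4, f@B0, f@B1} | OUT={a@B2, a@B3, b@B5, c@B5, d@B4, f@B0, f@B1}

Merge at B0 (entry node, so the boundary value {} is joined with the incoming edge(s)): IN[B0] = {} ⊔ OUT[B1] ⊔ OUT[B2] = {a@B2, c@B0, f@B1}

Answer: {a@B2, c@B0, f@B1}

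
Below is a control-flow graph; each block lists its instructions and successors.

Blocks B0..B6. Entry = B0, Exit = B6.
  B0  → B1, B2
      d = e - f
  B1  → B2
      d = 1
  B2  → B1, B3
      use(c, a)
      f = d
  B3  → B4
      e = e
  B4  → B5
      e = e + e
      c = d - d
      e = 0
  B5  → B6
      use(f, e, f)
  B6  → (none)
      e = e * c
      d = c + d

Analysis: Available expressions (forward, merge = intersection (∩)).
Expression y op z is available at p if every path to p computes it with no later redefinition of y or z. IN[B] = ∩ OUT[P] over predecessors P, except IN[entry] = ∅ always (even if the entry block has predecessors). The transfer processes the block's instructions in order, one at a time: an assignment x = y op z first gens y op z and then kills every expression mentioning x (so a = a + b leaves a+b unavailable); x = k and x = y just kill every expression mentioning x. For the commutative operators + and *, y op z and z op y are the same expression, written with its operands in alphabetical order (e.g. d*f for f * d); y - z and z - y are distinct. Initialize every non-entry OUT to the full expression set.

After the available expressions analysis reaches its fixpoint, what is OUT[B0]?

Answer: {e-f}

Derivation:
Converged values:
  B0:   IN={}   OUT={e-f}
  B1:   IN={}   OUT={}
  B2:   IN={}   OUT={}
  B3:   IN={}   OUT={}
  B4:   IN={}   OUT={d-d}
  B5:   IN={d-d}   OUT={d-d}
  B6:   IN={d-d}   OUT={}

B0 is the boundary node: IN[B0] = {}
Applying B0's transfer function to that IN value gives OUT[B0] (row B0 above).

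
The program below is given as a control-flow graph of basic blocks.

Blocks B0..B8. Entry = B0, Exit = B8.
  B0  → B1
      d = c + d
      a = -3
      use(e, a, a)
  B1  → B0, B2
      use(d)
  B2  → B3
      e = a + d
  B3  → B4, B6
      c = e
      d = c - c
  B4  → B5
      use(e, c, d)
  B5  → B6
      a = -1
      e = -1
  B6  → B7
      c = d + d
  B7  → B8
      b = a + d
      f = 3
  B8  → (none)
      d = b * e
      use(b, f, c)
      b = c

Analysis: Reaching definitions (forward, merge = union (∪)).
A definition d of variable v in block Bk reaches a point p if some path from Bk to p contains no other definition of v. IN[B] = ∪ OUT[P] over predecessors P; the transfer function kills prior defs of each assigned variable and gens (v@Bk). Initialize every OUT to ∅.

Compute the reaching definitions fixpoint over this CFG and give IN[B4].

Converged values:
  B0: | IN={a@B0, d@B0} | OUT={a@B0, d@B0}
  B1: | IN={a@B0, d@B0} | OUT={a@B0, d@B0}
  B2: | IN={a@B0, d@B0} | OUT={a@B0, d@B0, e@B2}
  B3: | IN={a@B0, d@B0, e@B2} | OUT={a@B0, c@B3, d@B3, e@B2}
  B4: | IN={a@B0, c@B3, d@B3, e@B2} | OUT={a@B0, c@B3, d@B3, e@B2}
  B5: | IN={a@B0, c@B3, d@B3, e@B2} | OUT={a@B5, c@B3, d@B3, e@B5}
  B6: | IN={a@B0, a@B5, c@B3, d@B3, e@B2, e@B5} | OUT={a@B0, a@B5, c@B6, d@B3, e@B2, e@B5}
  B7: | IN={a@B0, a@B5, c@B6, d@B3, e@B2, e@B5} | OUT={a@B0, a@B5, b@B7, c@B6, d@B3, e@B2, e@B5, f@B7}
  B8: | IN={a@B0, a@B5, b@B7, c@B6, d@B3, e@B2, e@B5, f@B7} | OUT={a@B0, a@B5, b@B8, c@B6, d@B8, e@B2, e@B5, f@B7}

Merge at B4: IN[B4] = OUT[B3] = {a@B0, c@B3, d@B3, e@B2}

Answer: {a@B0, c@B3, d@B3, e@B2}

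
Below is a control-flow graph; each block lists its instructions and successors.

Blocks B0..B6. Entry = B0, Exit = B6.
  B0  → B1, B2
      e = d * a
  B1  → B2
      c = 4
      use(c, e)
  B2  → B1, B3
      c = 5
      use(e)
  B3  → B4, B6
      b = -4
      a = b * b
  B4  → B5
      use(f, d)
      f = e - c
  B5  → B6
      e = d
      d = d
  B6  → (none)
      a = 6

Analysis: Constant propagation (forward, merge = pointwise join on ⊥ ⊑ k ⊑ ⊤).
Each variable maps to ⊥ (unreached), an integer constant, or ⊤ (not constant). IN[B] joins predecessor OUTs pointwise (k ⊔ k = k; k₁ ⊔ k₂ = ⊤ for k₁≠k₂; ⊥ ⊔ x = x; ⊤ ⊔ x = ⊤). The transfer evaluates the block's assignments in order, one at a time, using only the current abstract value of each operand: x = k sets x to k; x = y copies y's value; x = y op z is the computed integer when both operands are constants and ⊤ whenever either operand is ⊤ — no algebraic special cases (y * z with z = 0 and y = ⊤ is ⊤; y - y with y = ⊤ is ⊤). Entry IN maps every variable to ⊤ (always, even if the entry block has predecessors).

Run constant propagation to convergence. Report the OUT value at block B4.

Converged values:
  B0: | IN=(all ⊤) | OUT=(all ⊤)
  B1: | IN=(all ⊤) | OUT={c:4; rest ⊤}
  B2: | IN=(all ⊤) | OUT={c:5; rest ⊤}
  B3: | IN={c:5; rest ⊤} | OUT={a:16, b:-4, c:5; rest ⊤}
  B4: | IN={a:16, b:-4, c:5; rest ⊤} | OUT={a:16, b:-4, c:5; rest ⊤}
  B5: | IN={a:16, b:-4, c:5; rest ⊤} | OUT={a:16, b:-4, c:5; rest ⊤}
  B6: | IN={a:16, b:-4, c:5; rest ⊤} | OUT={a:6, b:-4, c:5; rest ⊤}

Merge at B4: IN[B4] = OUT[B3] = {a: 16, b: -4, c: 5, d: ⊤, e: ⊤, f: ⊤}
Applying B4's transfer function to that IN value gives OUT[B4] (row B4 above).

Answer: {a: 16, b: -4, c: 5, d: ⊤, e: ⊤, f: ⊤}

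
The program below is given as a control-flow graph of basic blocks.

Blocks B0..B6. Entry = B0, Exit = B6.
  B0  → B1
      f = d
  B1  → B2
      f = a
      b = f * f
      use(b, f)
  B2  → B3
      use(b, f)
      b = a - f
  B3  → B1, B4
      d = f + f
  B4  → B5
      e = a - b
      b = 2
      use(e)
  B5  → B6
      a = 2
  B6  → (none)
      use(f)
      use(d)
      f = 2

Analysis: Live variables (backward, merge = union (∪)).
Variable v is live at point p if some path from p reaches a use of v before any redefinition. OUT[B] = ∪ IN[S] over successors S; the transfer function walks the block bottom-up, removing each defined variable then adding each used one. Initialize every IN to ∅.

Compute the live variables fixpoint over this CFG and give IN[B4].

Per-block solution:
  B0:  IN={a, d}  OUT={a}
  B1:  IN={a}  OUT={a, b, f}
  B2:  IN={a, b, f}  OUT={a, b, f}
  B3:  IN={a, b, f}  OUT={a, b, d, f}
  B4:  IN={a, b, d, f}  OUT={d, f}
  B5:  IN={d, f}  OUT={d, f}
  B6:  IN={d, f}  OUT={}

Merge at B4: OUT[B4] = IN[B5] = {d, f}
Applying B4's transfer function to that OUT value gives IN[B4] (row B4 above).

Answer: {a, b, d, f}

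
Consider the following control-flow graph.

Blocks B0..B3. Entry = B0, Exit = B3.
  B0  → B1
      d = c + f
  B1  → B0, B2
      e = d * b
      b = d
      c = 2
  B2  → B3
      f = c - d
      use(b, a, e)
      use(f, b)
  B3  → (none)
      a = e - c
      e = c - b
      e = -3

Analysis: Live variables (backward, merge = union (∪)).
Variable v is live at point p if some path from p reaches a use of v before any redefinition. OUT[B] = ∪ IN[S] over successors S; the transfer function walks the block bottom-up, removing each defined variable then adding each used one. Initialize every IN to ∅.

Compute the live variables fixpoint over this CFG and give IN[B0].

Answer: {a, b, c, f}

Trace:
Converged values:
  B0:   IN={a, b, c, f}   OUT={a, b, d, f}
  B1:   IN={a, b, d, f}   OUT={a, b, c, d, e, f}
  B2:   IN={a, b, c, d, e}   OUT={b, c, e}
  B3:   IN={b, c, e}   OUT={}

Merge at B0: OUT[B0] = IN[B1] = {a, b, d, f}
Applying B0's transfer function to that OUT value gives IN[B0] (row B0 above).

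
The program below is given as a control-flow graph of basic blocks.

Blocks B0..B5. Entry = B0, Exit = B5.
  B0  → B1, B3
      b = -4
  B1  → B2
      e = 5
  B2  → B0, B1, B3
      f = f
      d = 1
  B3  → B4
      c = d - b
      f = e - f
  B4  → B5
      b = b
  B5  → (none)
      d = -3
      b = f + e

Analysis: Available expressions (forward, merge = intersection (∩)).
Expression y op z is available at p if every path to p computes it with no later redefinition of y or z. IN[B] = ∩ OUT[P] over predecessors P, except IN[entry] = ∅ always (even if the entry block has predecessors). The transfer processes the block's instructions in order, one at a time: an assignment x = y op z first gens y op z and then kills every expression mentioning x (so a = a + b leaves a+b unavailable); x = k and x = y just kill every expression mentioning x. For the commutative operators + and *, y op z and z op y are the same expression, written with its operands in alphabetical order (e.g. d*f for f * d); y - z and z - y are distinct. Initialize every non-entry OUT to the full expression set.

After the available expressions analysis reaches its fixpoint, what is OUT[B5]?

Answer: {e+f}

Derivation:
Fixpoint table:
  B0: | IN={} | OUT={}
  B1: | IN={} | OUT={}
  B2: | IN={} | OUT={}
  B3: | IN={} | OUT={d-b}
  B4: | IN={d-b} | OUT={}
  B5: | IN={} | OUT={e+f}

Merge at B5: IN[B5] = OUT[B4] = {}
Applying B5's transfer function to that IN value gives OUT[B5] (row B5 above).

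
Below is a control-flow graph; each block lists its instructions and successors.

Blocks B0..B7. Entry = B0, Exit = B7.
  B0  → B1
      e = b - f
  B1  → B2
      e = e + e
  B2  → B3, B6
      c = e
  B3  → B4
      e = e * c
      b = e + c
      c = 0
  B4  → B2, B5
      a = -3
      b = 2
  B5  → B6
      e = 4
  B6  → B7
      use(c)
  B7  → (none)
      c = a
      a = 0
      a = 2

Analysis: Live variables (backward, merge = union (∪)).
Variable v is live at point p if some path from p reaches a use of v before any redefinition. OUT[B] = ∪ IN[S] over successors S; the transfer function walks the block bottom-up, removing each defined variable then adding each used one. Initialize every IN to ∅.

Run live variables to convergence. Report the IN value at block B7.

Converged values:
  B0:  IN={a, b, f}  OUT={a, e}
  B1:  IN={a, e}  OUT={a, e}
  B2:  IN={a, e}  OUT={a, c, e}
  B3:  IN={c, e}  OUT={c, e}
  B4:  IN={c, e}  OUT={a, c, e}
  B5:  IN={a, c}  OUT={a, c}
  B6:  IN={a, c}  OUT={a}
  B7:  IN={a}  OUT={}

B7 is the boundary node: OUT[B7] = {}
Applying B7's transfer function to that OUT value gives IN[B7] (row B7 above).

Answer: {a}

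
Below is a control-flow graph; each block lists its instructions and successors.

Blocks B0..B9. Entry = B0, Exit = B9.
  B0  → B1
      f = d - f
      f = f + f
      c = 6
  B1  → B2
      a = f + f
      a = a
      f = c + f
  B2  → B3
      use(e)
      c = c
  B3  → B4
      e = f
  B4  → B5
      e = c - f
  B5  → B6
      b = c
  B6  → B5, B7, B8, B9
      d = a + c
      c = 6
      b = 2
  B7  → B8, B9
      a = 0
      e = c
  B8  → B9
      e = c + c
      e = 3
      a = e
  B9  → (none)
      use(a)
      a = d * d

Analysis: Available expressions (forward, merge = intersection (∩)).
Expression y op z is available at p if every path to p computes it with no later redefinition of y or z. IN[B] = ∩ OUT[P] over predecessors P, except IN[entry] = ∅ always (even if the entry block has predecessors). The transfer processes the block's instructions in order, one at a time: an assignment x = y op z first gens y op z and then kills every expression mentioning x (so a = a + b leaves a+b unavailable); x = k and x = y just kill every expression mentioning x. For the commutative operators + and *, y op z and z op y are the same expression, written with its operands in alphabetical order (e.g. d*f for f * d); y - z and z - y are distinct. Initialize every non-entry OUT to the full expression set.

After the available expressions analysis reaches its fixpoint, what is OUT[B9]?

Answer: {d*d}

Working:
Converged values:
  B0:  IN={}  OUT={}
  B1:  IN={}  OUT={}
  B2:  IN={}  OUT={}
  B3:  IN={}  OUT={}
  B4:  IN={}  OUT={c-f}
  B5:  IN={}  OUT={}
  B6:  IN={}  OUT={}
  B7:  IN={}  OUT={}
  B8:  IN={}  OUT={c+c}
  B9:  IN={}  OUT={d*d}

Merge at B9: IN[B9] = OUT[B6] ∩ OUT[B7] ∩ OUT[B8] = {}
Applying B9's transfer function to that IN value gives OUT[B9] (row B9 above).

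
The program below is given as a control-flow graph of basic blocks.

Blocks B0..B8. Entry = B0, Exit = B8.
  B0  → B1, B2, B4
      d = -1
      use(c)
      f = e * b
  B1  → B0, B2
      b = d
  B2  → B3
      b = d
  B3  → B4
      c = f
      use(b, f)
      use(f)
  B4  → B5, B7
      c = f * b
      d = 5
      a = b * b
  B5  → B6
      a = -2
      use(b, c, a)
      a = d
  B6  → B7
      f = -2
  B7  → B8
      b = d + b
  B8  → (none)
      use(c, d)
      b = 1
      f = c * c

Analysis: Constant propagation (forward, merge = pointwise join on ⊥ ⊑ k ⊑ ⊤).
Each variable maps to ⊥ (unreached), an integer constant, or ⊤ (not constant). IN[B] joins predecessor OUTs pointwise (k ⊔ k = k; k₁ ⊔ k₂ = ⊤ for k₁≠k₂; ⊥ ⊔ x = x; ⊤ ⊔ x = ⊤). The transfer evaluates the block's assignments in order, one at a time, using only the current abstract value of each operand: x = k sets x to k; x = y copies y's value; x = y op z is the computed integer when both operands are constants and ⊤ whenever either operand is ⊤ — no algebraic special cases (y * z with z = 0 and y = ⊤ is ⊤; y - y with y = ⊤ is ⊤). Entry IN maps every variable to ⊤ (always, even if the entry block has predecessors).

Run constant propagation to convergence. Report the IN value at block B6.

Answer: {a: 5, b: ⊤, c: ⊤, d: 5, e: ⊤, f: ⊤}

Working:
Fixpoint table:
  B0:  IN=(all ⊤)  OUT={d:-1; rest ⊤}
  B1:  IN={d:-1; rest ⊤}  OUT={b:-1, d:-1; rest ⊤}
  B2:  IN={d:-1; rest ⊤}  OUT={b:-1, d:-1; rest ⊤}
  B3:  IN={b:-1, d:-1; rest ⊤}  OUT={b:-1, d:-1; rest ⊤}
  B4:  IN={d:-1; rest ⊤}  OUT={d:5; rest ⊤}
  B5:  IN={d:5; rest ⊤}  OUT={a:5, d:5; rest ⊤}
  B6:  IN={a:5, d:5; rest ⊤}  OUT={a:5, d:5, f:-2; rest ⊤}
  B7:  IN={d:5; rest ⊤}  OUT={d:5; rest ⊤}
  B8:  IN={d:5; rest ⊤}  OUT={b:1, d:5; rest ⊤}

Merge at B6: IN[B6] = OUT[B5] = {a: 5, b: ⊤, c: ⊤, d: 5, e: ⊤, f: ⊤}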